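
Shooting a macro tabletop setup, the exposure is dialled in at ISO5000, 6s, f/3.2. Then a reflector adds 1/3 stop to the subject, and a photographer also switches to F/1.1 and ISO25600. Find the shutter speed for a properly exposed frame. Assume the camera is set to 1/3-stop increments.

1/8s

Scene light: 1/3 stop brighter.
Aperture: f/3.2 → f/2.8 → f/2.5 → f/2.2 → f/2 → f/1.8 → f/1.6 → f/1.4 → f/1.2 → f/1.1 — 3 stops opened up (brighter).
ISO: 5000 → 6400 → 8000 → 10000 → 12800 → 16000 → 20000 → 25600 — 2 1/3 stops raised (brighter).
Net so far: 5 2/3 stops brighter. Shutter speed: 6 → 5 → 4 → 3.2 → 2.5 → 2 → 1.6 → 1.3 → 1 → 0.8 → 0.6 → 0.5 → 0.4 → 0.3 → 1/4 → 1/5 → 1/6 → 1/8.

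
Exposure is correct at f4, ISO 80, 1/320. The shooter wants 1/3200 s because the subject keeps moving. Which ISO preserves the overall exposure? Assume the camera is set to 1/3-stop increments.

ISO 800

Shutter speed: 1/320 → 1/400 → 1/500 → 1/640 → 1/800 → 1/1000 → 1/1250 → 1/1600 → 1/2000 → 1/2500 → 1/3200 — 3 1/3 stops faster (darker).
Need 3 1/3 stops brighter from the ISO: 80 → 100 → 125 → 160 → 200 → 250 → 320 → 400 → 500 → 640 → 800.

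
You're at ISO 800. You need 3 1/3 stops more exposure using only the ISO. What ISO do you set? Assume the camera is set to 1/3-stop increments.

ISO: 800 → 1000 → 1250 → 1600 → 2000 → 2500 → 3200 → 4000 → 5000 → 6400 → 8000 — 3 1/3 stops higher (brighter).

ISO 8000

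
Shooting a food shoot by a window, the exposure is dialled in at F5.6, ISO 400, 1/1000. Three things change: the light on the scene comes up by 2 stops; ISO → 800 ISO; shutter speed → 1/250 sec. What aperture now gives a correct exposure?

f/32

Scene light: 2 stops brighter.
ISO: 400 → 800 — 1 stop higher (brighter).
Shutter speed: 1/1000 → 1/500 → 1/250 — 2 stops slower (brighter).
Net so far: 5 stops brighter. Aperture: f/5.6 → f/8 → f/11 → f/16 → f/22 → f/32.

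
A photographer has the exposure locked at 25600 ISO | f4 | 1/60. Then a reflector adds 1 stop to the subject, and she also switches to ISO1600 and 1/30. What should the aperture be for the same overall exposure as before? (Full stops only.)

Scene light: 1 stop brighter.
ISO: 25600 → 12800 → 6400 → 3200 → 1600 — 4 stops dropped (darker).
Shutter speed: 1/60 → 1/30 — 1 stop longer (brighter).
Net so far: 2 stops darker. Aperture: f/4 → f/2.8 → f/2.

f/2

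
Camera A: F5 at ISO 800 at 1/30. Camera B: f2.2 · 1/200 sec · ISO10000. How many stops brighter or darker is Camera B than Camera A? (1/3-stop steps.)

3 1/3 stops brighter

Aperture: f/5 → f/4.5 → f/4 → f/3.5 → f/3.2 → f/2.8 → f/2.5 → f/2.2 — 2 1/3 stops opened up (brighter).
Shutter speed: 1/30 → 1/40 → 1/50 → 1/60 → 1/80 → 1/100 → 1/125 → 1/160 → 1/200 — 2 2/3 stops shorter (darker).
ISO: 800 → 1000 → 1250 → 1600 → 2000 → 2500 → 3200 → 4000 → 5000 → 6400 → 8000 → 10000 — 3 2/3 stops higher (brighter).
Net: +2 1/3 −2 2/3 +3 2/3 = +3 1/3 stops.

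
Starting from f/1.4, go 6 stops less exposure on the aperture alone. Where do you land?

f/11

Aperture: f/1.4 → f/2 → f/2.8 → f/4 → f/5.6 → f/8 → f/11 — 6 stops stopped down (darker).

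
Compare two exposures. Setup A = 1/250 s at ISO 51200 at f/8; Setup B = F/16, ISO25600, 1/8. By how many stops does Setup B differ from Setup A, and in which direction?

Aperture: f/8 → f/11 → f/16 — 2 stops narrower (darker).
Shutter speed: 1/250 → 1/125 → 1/60 → 1/30 → 1/15 → 1/8 — 5 stops longer (brighter).
ISO: 51200 → 25600 — 1 stop lower (darker).
Net: −2 +5 −1 = +2 stops.

2 stops brighter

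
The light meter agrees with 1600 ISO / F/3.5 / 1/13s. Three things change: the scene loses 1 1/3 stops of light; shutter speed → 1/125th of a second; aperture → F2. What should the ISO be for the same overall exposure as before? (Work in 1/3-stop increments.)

ISO 12800

Scene light: 1 1/3 stops darker.
Shutter speed: 1/13 → 1/15 → 1/20 → 1/25 → 1/30 → 1/40 → 1/50 → 1/60 → 1/80 → 1/100 → 1/125 — 3 1/3 stops faster (darker).
Aperture: f/3.5 → f/3.2 → f/2.8 → f/2.5 → f/2.2 → f/2 — 1 2/3 stops wider (brighter).
Net so far: 3 stops darker. ISO: 1600 → 2000 → 2500 → 3200 → 4000 → 5000 → 6400 → 8000 → 10000 → 12800.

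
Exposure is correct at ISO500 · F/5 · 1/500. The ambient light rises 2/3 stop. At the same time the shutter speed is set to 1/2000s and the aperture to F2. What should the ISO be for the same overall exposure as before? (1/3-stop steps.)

ISO 200

Scene light: 2/3 stop brighter.
Shutter speed: 1/500 → 1/640 → 1/800 → 1/1000 → 1/1250 → 1/1600 → 1/2000 — 2 stops shorter (darker).
Aperture: f/5 → f/4.5 → f/4 → f/3.5 → f/3.2 → f/2.8 → f/2.5 → f/2.2 → f/2 — 2 2/3 stops wider (brighter).
Net so far: 1 1/3 stops brighter. ISO: 500 → 400 → 320 → 250 → 200.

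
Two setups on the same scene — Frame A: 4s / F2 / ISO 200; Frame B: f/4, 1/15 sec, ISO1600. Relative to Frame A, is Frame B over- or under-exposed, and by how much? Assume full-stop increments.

5 stops darker

Aperture: f/2 → f/2.8 → f/4 — 2 stops smaller aperture (darker).
Shutter speed: 4 → 2 → 1 → 1/2 → 1/4 → 1/8 → 1/15 — 6 stops shorter (darker).
ISO: 200 → 400 → 800 → 1600 — 3 stops raised (brighter).
Net: −2 −6 +3 = −5 stops.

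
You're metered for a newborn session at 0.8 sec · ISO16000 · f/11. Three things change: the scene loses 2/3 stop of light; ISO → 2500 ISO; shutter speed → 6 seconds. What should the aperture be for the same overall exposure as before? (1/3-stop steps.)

f/10

Scene light: 2/3 stop darker.
ISO: 16000 → 12800 → 10000 → 8000 → 6400 → 5000 → 4000 → 3200 → 2500 — 2 2/3 stops lower (darker).
Shutter speed: 0.8 → 1 → 1.3 → 1.6 → 2 → 2.5 → 3.2 → 4 → 5 → 6 — 3 stops longer (brighter).
Net so far: 1/3 stop darker. Aperture: f/11 → f/10.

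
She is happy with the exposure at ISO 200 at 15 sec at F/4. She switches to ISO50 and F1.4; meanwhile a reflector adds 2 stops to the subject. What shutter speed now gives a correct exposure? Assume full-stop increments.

Scene light: 2 stops brighter.
ISO: 200 → 100 → 50 — 2 stops lower (darker).
Aperture: f/4 → f/2.8 → f/2 → f/1.4 — 3 stops opened up (brighter).
Net so far: 3 stops brighter. Shutter speed: 15 → 8 → 4 → 2.

2 s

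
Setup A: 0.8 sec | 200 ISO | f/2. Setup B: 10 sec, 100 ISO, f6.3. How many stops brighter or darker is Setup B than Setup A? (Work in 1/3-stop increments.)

2/3 stop darker

Aperture: f/2 → f/2.2 → f/2.5 → f/2.8 → f/3.2 → f/3.5 → f/4 → f/4.5 → f/5 → f/5.6 → f/6.3 — 3 1/3 stops narrower (darker).
Shutter speed: 0.8 → 1 → 1.3 → 1.6 → 2 → 2.5 → 3.2 → 4 → 5 → 6 → 8 → 10 — 3 2/3 stops slower (brighter).
ISO: 200 → 160 → 125 → 100 — 1 stop dropped (darker).
Net: −3 1/3 +3 2/3 −1 = −2/3 stops.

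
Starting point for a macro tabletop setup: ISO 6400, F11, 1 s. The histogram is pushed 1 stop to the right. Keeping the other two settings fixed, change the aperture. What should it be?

f/16

Overexposed by 1 stop → need 1 stop darker.
Aperture: f/11 → f/16.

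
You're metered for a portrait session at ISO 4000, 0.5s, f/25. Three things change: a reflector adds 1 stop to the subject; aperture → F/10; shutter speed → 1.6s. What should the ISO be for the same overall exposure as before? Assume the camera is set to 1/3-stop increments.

Scene light: 1 stop brighter.
Aperture: f/25 → f/22 → f/20 → f/18 → f/16 → f/14 → f/13 → f/11 → f/10 — 2 2/3 stops wider (brighter).
Shutter speed: 0.5 → 0.6 → 0.8 → 1 → 1.3 → 1.6 — 1 2/3 stops longer (brighter).
Net so far: 5 1/3 stops brighter. ISO: 4000 → 3200 → 2500 → 2000 → 1600 → 1250 → 1000 → 800 → 640 → 500 → 400 → 320 → 250 → 200 → 160 → 125 → 100.

ISO 100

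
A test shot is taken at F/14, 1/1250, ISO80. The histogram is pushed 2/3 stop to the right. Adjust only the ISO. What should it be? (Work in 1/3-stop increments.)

ISO 50

Overexposed by 2/3 stop → need 2/3 stop darker.
ISO: 80 → 64 → 50.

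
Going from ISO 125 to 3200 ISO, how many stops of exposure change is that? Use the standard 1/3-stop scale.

4 2/3 stops

125 → 160 → 200 → 250 → 320 → 400 → 500 → 640 → 800 → 1000 → 1250 → 1600 → 2000 → 2500 → 3200 — count the steps: 14 third-stops = 4 2/3 stops.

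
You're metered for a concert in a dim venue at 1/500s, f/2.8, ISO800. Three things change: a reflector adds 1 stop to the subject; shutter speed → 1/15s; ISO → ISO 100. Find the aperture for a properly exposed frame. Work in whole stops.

f/8

Scene light: 1 stop brighter.
Shutter speed: 1/500 → 1/250 → 1/125 → 1/60 → 1/30 → 1/15 — 5 stops slower (brighter).
ISO: 800 → 400 → 200 → 100 — 3 stops dropped (darker).
Net so far: 3 stops brighter. Aperture: f/2.8 → f/4 → f/5.6 → f/8.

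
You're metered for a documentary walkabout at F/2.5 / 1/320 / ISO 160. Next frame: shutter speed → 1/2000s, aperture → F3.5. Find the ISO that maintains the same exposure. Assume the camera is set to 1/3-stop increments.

Shutter speed: 1/320 → 1/400 → 1/500 → 1/640 → 1/800 → 1/1000 → 1/1250 → 1/1600 → 1/2000 — 2 2/3 stops shorter (darker).
Aperture: f/2.5 → f/2.8 → f/3.2 → f/3.5 — 1 stop narrower (darker).
Net change so far: 3 2/3 stops darker. Offset with the ISO: 160 → 200 → 250 → 320 → 400 → 500 → 640 → 800 → 1000 → 1250 → 1600 → 2000.

ISO 2000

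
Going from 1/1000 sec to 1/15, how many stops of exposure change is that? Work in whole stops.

1/1000 → 1/500 → 1/250 → 1/125 → 1/60 → 1/30 → 1/15 — count the steps: 6 stops.

6 stops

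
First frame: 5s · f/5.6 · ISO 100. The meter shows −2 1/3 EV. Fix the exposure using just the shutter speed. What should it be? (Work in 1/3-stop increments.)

25 s

Underexposed by 2 1/3 stops → need 2 1/3 stops brighter.
Shutter speed: 5 → 6 → 8 → 10 → 13 → 15 → 20 → 25.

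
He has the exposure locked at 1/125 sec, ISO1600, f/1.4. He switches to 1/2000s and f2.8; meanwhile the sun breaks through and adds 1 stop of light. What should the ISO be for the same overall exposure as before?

Scene light: 1 stop brighter.
Shutter speed: 1/125 → 1/250 → 1/500 → 1/1000 → 1/2000 — 4 stops faster (darker).
Aperture: f/1.4 → f/2 → f/2.8 — 2 stops smaller aperture (darker).
Net so far: 5 stops darker. ISO: 1600 → 3200 → 6400 → 12800 → 25600 → 51200.

ISO 51200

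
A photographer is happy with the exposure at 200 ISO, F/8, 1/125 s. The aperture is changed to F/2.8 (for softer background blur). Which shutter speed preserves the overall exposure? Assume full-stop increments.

Aperture: f/8 → f/5.6 → f/4 → f/2.8 — 3 stops wider (brighter).
Need 3 stops darker from the shutter speed: 1/125 → 1/250 → 1/500 → 1/1000.

1/1000s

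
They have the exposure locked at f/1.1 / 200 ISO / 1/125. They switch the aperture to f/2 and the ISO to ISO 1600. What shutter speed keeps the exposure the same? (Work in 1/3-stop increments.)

Aperture: f/1.1 → f/1.2 → f/1.4 → f/1.6 → f/1.8 → f/2 — 1 2/3 stops stopped down (darker).
ISO: 200 → 250 → 320 → 400 → 500 → 640 → 800 → 1000 → 1250 → 1600 — 3 stops higher (brighter).
Net change so far: 1 1/3 stops brighter. Offset with the shutter speed: 1/125 → 1/160 → 1/200 → 1/250 → 1/320.

1/320s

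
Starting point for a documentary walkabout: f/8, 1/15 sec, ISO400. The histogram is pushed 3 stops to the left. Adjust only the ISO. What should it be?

ISO 3200

Underexposed by 3 stops → need 3 stops brighter.
ISO: 400 → 800 → 1600 → 3200.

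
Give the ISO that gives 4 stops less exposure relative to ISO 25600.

ISO 1600

ISO: 25600 → 12800 → 6400 → 3200 → 1600 — 4 stops lower (darker).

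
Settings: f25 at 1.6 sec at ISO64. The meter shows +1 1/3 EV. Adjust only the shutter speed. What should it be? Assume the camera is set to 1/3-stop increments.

0.6 s

Overexposed by 1 1/3 stops → need 1 1/3 stops darker.
Shutter speed: 1.6 → 1.3 → 1 → 0.8 → 0.6.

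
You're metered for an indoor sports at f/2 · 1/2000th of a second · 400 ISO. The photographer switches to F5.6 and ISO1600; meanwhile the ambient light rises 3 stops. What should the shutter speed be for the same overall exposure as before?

Scene light: 3 stops brighter.
Aperture: f/2 → f/2.8 → f/4 → f/5.6 — 3 stops stopped down (darker).
ISO: 400 → 800 → 1600 — 2 stops higher (brighter).
Net so far: 2 stops brighter. Shutter speed: 1/2000 → 1/4000 → 1/8000.

1/8000s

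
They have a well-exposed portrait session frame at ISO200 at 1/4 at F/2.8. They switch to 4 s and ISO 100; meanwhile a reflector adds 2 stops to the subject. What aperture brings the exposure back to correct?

f/16

Scene light: 2 stops brighter.
Shutter speed: 1/4 → 1/2 → 1 → 2 → 4 — 4 stops slower (brighter).
ISO: 200 → 100 — 1 stop dropped (darker).
Net so far: 5 stops brighter. Aperture: f/2.8 → f/4 → f/5.6 → f/8 → f/11 → f/16.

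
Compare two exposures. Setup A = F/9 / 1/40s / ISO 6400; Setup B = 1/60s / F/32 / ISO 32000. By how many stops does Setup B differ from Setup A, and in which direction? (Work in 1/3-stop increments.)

Aperture: f/9 → f/10 → f/11 → f/13 → f/14 → f/16 → f/18 → f/20 → f/22 → f/25 → f/29 → f/32 — 3 2/3 stops narrower (darker).
Shutter speed: 1/40 → 1/50 → 1/60 — 2/3 stop faster (darker).
ISO: 6400 → 8000 → 10000 → 12800 → 16000 → 20000 → 25600 → 32000 — 2 1/3 stops higher (brighter).
Net: −3 2/3 −2/3 +2 1/3 = −2 stops.

2 stops darker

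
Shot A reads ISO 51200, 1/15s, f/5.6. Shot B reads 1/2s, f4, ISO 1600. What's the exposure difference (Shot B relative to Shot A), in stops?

1 stop darker

Aperture: f/5.6 → f/4 — 1 stop opened up (brighter).
Shutter speed: 1/15 → 1/8 → 1/4 → 1/2 — 3 stops slower (brighter).
ISO: 51200 → 25600 → 12800 → 6400 → 3200 → 1600 — 5 stops lower (darker).
Net: +1 +3 −5 = −1 stop.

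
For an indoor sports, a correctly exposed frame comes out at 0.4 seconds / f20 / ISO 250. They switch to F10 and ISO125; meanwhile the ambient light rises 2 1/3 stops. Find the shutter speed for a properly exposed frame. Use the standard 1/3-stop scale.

1/25s

Scene light: 2 1/3 stops brighter.
Aperture: f/20 → f/18 → f/16 → f/14 → f/13 → f/11 → f/10 — 2 stops opened up (brighter).
ISO: 250 → 200 → 160 → 125 — 1 stop lower (darker).
Net so far: 3 1/3 stops brighter. Shutter speed: 0.4 → 0.3 → 1/4 → 1/5 → 1/6 → 1/8 → 1/10 → 1/13 → 1/15 → 1/20 → 1/25.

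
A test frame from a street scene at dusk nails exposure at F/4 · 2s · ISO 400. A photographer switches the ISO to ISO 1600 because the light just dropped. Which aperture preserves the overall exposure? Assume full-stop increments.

ISO: 400 → 800 → 1600 — 2 stops higher (brighter).
Need 2 stops darker from the aperture: f/4 → f/5.6 → f/8.

f/8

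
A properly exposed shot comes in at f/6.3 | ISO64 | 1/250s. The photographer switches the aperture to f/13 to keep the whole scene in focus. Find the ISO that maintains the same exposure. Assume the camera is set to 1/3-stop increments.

Aperture: f/6.3 → f/7.1 → f/8 → f/9 → f/10 → f/11 → f/13 — 2 stops stopped down (darker).
Need 2 stops brighter from the ISO: 64 → 80 → 100 → 125 → 160 → 200 → 250.

ISO 250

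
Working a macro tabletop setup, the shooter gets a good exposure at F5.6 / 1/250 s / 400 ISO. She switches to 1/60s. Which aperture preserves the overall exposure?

f/11

Shutter speed: 1/250 → 1/125 → 1/60 — 2 stops longer (brighter).
Need 2 stops darker from the aperture: f/5.6 → f/8 → f/11.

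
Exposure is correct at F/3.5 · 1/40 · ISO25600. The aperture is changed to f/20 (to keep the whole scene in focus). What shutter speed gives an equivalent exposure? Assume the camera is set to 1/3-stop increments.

0.8 s

Aperture: f/3.5 → f/4 → f/4.5 → f/5 → f/5.6 → f/6.3 → f/7.1 → f/8 → f/9 → f/10 → f/11 → f/13 → f/14 → f/16 → f/18 → f/20 — 5 stops smaller aperture (darker).
Need 5 stops brighter from the shutter speed: 1/40 → 1/30 → 1/25 → 1/20 → 1/15 → 1/13 → 1/10 → 1/8 → 1/6 → 1/5 → 1/4 → 0.3 → 0.4 → 0.5 → 0.6 → 0.8.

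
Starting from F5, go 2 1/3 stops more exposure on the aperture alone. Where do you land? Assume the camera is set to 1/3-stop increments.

Aperture: f/5 → f/4.5 → f/4 → f/3.5 → f/3.2 → f/2.8 → f/2.5 → f/2.2 — 2 1/3 stops larger aperture (brighter).

f/2.2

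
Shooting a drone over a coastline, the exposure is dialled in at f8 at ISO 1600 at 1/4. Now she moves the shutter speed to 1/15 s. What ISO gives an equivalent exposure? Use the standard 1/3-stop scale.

ISO 6400

Shutter speed: 1/4 → 1/5 → 1/6 → 1/8 → 1/10 → 1/13 → 1/15 — 2 stops faster (darker).
Need 2 stops brighter from the ISO: 1600 → 2000 → 2500 → 3200 → 4000 → 5000 → 6400.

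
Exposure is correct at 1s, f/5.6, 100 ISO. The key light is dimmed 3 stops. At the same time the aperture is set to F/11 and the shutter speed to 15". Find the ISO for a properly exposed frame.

ISO 200

Scene light: 3 stops darker.
Aperture: f/5.6 → f/8 → f/11 — 2 stops narrower (darker).
Shutter speed: 1 → 2 → 4 → 8 → 15 — 4 stops longer (brighter).
Net so far: 1 stop darker. ISO: 100 → 200.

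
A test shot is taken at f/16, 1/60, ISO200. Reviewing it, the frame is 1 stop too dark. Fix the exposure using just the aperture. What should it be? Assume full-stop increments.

f/11

Underexposed by 1 stop → need 1 stop brighter.
Aperture: f/16 → f/11.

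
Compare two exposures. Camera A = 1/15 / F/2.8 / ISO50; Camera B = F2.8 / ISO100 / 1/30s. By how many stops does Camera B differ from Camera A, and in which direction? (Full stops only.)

Aperture: unchanged.
Shutter speed: 1/15 → 1/30 — 1 stop shorter (darker).
ISO: 50 → 100 — 1 stop higher (brighter).
Net: −1 +1 = 0 stops.

same exposure (0 stops)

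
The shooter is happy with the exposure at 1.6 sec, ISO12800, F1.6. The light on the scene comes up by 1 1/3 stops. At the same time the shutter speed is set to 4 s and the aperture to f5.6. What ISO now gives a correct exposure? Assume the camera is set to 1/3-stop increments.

ISO 25600

Scene light: 1 1/3 stops brighter.
Shutter speed: 1.6 → 2 → 2.5 → 3.2 → 4 — 1 1/3 stops slower (brighter).
Aperture: f/1.6 → f/1.8 → f/2 → f/2.2 → f/2.5 → f/2.8 → f/3.2 → f/3.5 → f/4 → f/4.5 → f/5 → f/5.6 — 3 2/3 stops narrower (darker).
Net so far: 1 stop darker. ISO: 12800 → 16000 → 20000 → 25600.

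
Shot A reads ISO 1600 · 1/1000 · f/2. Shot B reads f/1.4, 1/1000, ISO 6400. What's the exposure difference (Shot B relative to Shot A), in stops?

Aperture: f/2 → f/1.4 — 1 stop wider (brighter).
Shutter speed: unchanged.
ISO: 1600 → 3200 → 6400 — 2 stops raised (brighter).
Net: +1 +2 = +3 stops.

3 stops brighter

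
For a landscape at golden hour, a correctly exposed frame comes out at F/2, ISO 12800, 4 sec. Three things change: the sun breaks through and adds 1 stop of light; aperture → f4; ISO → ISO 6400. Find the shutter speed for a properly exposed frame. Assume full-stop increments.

Scene light: 1 stop brighter.
Aperture: f/2 → f/2.8 → f/4 — 2 stops smaller aperture (darker).
ISO: 12800 → 6400 — 1 stop dropped (darker).
Net so far: 2 stops darker. Shutter speed: 4 → 8 → 15.

15 s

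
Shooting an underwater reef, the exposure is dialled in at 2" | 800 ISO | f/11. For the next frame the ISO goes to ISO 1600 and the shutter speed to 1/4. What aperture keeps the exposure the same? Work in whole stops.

ISO: 800 → 1600 — 1 stop raised (brighter).
Shutter speed: 2 → 1 → 1/2 → 1/4 — 3 stops faster (darker).
Net change so far: 2 stops darker. Offset with the aperture: f/11 → f/8 → f/5.6.

f/5.6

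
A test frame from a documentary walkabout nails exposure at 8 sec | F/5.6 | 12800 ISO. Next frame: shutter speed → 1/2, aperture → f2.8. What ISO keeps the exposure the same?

ISO 51200

Shutter speed: 8 → 4 → 2 → 1 → 1/2 — 4 stops shorter (darker).
Aperture: f/5.6 → f/4 → f/2.8 — 2 stops larger aperture (brighter).
Net change so far: 2 stops darker. Offset with the ISO: 12800 → 25600 → 51200.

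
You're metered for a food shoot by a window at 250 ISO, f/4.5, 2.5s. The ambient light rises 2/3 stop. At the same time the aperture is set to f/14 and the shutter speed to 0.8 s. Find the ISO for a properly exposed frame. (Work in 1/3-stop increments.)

ISO 5000

Scene light: 2/3 stop brighter.
Aperture: f/4.5 → f/5 → f/5.6 → f/6.3 → f/7.1 → f/8 → f/9 → f/10 → f/11 → f/13 → f/14 — 3 1/3 stops narrower (darker).
Shutter speed: 2.5 → 2 → 1.6 → 1.3 → 1 → 0.8 — 1 2/3 stops faster (darker).
Net so far: 4 1/3 stops darker. ISO: 250 → 320 → 400 → 500 → 640 → 800 → 1000 → 1250 → 1600 → 2000 → 2500 → 3200 → 4000 → 5000.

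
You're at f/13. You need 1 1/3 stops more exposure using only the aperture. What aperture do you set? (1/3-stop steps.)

Aperture: f/13 → f/11 → f/10 → f/9 → f/8 — 1 1/3 stops larger aperture (brighter).

f/8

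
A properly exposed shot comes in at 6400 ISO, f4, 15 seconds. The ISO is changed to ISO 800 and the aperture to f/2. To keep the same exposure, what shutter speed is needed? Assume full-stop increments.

30 s

ISO: 6400 → 3200 → 1600 → 800 — 3 stops dropped (darker).
Aperture: f/4 → f/2.8 → f/2 — 2 stops opened up (brighter).
Net change so far: 1 stop darker. Offset with the shutter speed: 15 → 30.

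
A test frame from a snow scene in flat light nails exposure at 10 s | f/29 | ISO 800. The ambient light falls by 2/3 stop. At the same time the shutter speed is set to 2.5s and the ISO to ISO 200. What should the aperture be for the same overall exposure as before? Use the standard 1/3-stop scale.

Scene light: 2/3 stop darker.
Shutter speed: 10 → 8 → 6 → 5 → 4 → 3.2 → 2.5 — 2 stops shorter (darker).
ISO: 800 → 640 → 500 → 400 → 320 → 250 → 200 — 2 stops lower (darker).
Net so far: 4 2/3 stops darker. Aperture: f/29 → f/25 → f/22 → f/20 → f/18 → f/16 → f/14 → f/13 → f/11 → f/10 → f/9 → f/8 → f/7.1 → f/6.3 → f/5.6.

f/5.6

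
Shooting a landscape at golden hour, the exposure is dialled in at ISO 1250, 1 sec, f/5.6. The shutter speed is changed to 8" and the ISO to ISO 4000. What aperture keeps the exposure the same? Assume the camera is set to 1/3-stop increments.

Shutter speed: 1 → 1.3 → 1.6 → 2 → 2.5 → 3.2 → 4 → 5 → 6 → 8 — 3 stops slower (brighter).
ISO: 1250 → 1600 → 2000 → 2500 → 3200 → 4000 — 1 2/3 stops raised (brighter).
Net change so far: 4 2/3 stops brighter. Offset with the aperture: f/5.6 → f/6.3 → f/7.1 → f/8 → f/9 → f/10 → f/11 → f/13 → f/14 → f/16 → f/18 → f/20 → f/22 → f/25 → f/29.

f/29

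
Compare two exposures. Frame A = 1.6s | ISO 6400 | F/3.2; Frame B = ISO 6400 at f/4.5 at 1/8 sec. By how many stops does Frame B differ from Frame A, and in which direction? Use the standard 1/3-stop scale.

4 2/3 stops darker

Aperture: f/3.2 → f/3.5 → f/4 → f/4.5 — 1 stop smaller aperture (darker).
Shutter speed: 1.6 → 1.3 → 1 → 0.8 → 0.6 → 0.5 → 0.4 → 0.3 → 1/4 → 1/5 → 1/6 → 1/8 — 3 2/3 stops faster (darker).
ISO: unchanged.
Net: −1 −3 2/3 = −4 2/3 stops.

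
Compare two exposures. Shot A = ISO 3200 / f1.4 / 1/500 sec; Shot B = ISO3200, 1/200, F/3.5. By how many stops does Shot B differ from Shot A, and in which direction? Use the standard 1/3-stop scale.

Aperture: f/1.4 → f/1.6 → f/1.8 → f/2 → f/2.2 → f/2.5 → f/2.8 → f/3.2 → f/3.5 — 2 2/3 stops smaller aperture (darker).
Shutter speed: 1/500 → 1/400 → 1/320 → 1/250 → 1/200 — 1 1/3 stops slower (brighter).
ISO: unchanged.
Net: −2 2/3 +1 1/3 = −1 1/3 stops.

1 1/3 stops darker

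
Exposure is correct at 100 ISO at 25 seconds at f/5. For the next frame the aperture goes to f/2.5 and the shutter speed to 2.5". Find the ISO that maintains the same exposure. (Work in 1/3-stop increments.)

ISO 250

Aperture: f/5 → f/4.5 → f/4 → f/3.5 → f/3.2 → f/2.8 → f/2.5 — 2 stops larger aperture (brighter).
Shutter speed: 25 → 20 → 15 → 13 → 10 → 8 → 6 → 5 → 4 → 3.2 → 2.5 — 3 1/3 stops shorter (darker).
Net change so far: 1 1/3 stops darker. Offset with the ISO: 100 → 125 → 160 → 200 → 250.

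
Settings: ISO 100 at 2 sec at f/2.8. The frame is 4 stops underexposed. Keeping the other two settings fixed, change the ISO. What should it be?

Underexposed by 4 stops → need 4 stops brighter.
ISO: 100 → 200 → 400 → 800 → 1600.

ISO 1600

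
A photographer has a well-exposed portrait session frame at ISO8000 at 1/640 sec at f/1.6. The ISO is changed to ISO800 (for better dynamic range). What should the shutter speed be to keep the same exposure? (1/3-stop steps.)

1/60s

ISO: 8000 → 6400 → 5000 → 4000 → 3200 → 2500 → 2000 → 1600 → 1250 → 1000 → 800 — 3 1/3 stops dropped (darker).
Need 3 1/3 stops brighter from the shutter speed: 1/640 → 1/500 → 1/400 → 1/320 → 1/250 → 1/200 → 1/160 → 1/125 → 1/100 → 1/80 → 1/60.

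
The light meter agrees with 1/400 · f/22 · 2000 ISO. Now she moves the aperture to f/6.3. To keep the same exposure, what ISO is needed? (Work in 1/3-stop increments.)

ISO 160

Aperture: f/22 → f/20 → f/18 → f/16 → f/14 → f/13 → f/11 → f/10 → f/9 → f/8 → f/7.1 → f/6.3 — 3 2/3 stops opened up (brighter).
Need 3 2/3 stops darker from the ISO: 2000 → 1600 → 1250 → 1000 → 800 → 640 → 500 → 400 → 320 → 250 → 200 → 160.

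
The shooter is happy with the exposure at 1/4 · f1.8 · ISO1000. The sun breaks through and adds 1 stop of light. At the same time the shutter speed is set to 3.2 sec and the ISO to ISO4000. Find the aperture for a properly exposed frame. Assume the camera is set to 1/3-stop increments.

f/18

Scene light: 1 stop brighter.
Shutter speed: 1/4 → 0.3 → 0.4 → 0.5 → 0.6 → 0.8 → 1 → 1.3 → 1.6 → 2 → 2.5 → 3.2 — 3 2/3 stops slower (brighter).
ISO: 1000 → 1250 → 1600 → 2000 → 2500 → 3200 → 4000 — 2 stops higher (brighter).
Net so far: 6 2/3 stops brighter. Aperture: f/1.8 → f/2 → f/2.2 → f/2.5 → f/2.8 → f/3.2 → f/3.5 → f/4 → f/4.5 → f/5 → f/5.6 → f/6.3 → f/7.1 → f/8 → f/9 → f/10 → f/11 → f/13 → f/14 → f/16 → f/18.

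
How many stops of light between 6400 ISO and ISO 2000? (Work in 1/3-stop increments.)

6400 → 5000 → 4000 → 3200 → 2500 → 2000 — count the steps: 5 third-stops = 1 2/3 stops.

1 2/3 stops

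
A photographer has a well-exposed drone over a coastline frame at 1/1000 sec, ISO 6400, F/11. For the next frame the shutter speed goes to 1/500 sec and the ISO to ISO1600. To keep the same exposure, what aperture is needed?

f/8

Shutter speed: 1/1000 → 1/500 — 1 stop slower (brighter).
ISO: 6400 → 3200 → 1600 — 2 stops dropped (darker).
Net change so far: 1 stop darker. Offset with the aperture: f/11 → f/8.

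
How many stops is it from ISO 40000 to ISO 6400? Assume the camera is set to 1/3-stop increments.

2 2/3 stops

40000 → 32000 → 25600 → 20000 → 16000 → 12800 → 10000 → 8000 → 6400 — count the steps: 8 third-stops = 2 2/3 stops.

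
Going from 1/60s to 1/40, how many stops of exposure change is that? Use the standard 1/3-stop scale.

2/3 stop

1/60 → 1/50 → 1/40 — count the steps: 2 third-stops = 2/3 stop.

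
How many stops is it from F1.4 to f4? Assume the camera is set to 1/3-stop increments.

f/1.4 → f/1.6 → f/1.8 → f/2 → f/2.2 → f/2.5 → f/2.8 → f/3.2 → f/3.5 → f/4 — count the steps: 9 third-stops = 3 stops.

3 stops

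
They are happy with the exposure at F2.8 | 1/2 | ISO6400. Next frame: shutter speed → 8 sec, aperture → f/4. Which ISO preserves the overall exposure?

Shutter speed: 1/2 → 1 → 2 → 4 → 8 — 4 stops slower (brighter).
Aperture: f/2.8 → f/4 — 1 stop stopped down (darker).
Net change so far: 3 stops brighter. Offset with the ISO: 6400 → 3200 → 1600 → 800.

ISO 800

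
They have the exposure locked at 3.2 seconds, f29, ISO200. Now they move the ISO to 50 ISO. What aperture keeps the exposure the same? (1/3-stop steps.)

ISO: 200 → 160 → 125 → 100 → 80 → 64 → 50 — 2 stops lower (darker).
Need 2 stops brighter from the aperture: f/29 → f/25 → f/22 → f/20 → f/18 → f/16 → f/14.

f/14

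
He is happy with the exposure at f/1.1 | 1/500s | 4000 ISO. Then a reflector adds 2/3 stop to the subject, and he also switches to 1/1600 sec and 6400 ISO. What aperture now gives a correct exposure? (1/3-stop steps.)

Scene light: 2/3 stop brighter.
Shutter speed: 1/500 → 1/640 → 1/800 → 1/1000 → 1/1250 → 1/1600 — 1 2/3 stops faster (darker).
ISO: 4000 → 5000 → 6400 — 2/3 stop higher (brighter).
Net so far: 1/3 stop darker. Aperture: f/1.1 → f/1.0.

f/1.0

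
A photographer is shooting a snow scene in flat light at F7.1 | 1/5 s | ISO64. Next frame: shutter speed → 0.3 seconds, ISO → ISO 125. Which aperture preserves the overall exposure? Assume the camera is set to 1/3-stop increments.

f/13

Shutter speed: 1/5 → 1/4 → 0.3 — 2/3 stop slower (brighter).
ISO: 64 → 80 → 100 → 125 — 1 stop higher (brighter).
Net change so far: 1 2/3 stops brighter. Offset with the aperture: f/7.1 → f/8 → f/9 → f/10 → f/11 → f/13.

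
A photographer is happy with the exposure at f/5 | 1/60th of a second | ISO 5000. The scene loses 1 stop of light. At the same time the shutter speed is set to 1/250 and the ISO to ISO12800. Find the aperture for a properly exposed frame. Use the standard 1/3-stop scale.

f/2.8

Scene light: 1 stop darker.
Shutter speed: 1/60 → 1/80 → 1/100 → 1/125 → 1/160 → 1/200 → 1/250 — 2 stops shorter (darker).
ISO: 5000 → 6400 → 8000 → 10000 → 12800 — 1 1/3 stops raised (brighter).
Net so far: 1 2/3 stops darker. Aperture: f/5 → f/4.5 → f/4 → f/3.5 → f/3.2 → f/2.8.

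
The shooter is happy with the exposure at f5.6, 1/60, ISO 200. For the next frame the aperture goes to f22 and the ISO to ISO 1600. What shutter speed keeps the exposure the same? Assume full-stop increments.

Aperture: f/5.6 → f/8 → f/11 → f/16 → f/22 — 4 stops narrower (darker).
ISO: 200 → 400 → 800 → 1600 — 3 stops higher (brighter).
Net change so far: 1 stop darker. Offset with the shutter speed: 1/60 → 1/30.

1/30s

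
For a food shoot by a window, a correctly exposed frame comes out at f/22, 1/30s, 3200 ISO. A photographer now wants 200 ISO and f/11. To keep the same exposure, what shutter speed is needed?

ISO: 3200 → 1600 → 800 → 400 → 200 — 4 stops lower (darker).
Aperture: f/22 → f/16 → f/11 — 2 stops opened up (brighter).
Net change so far: 2 stops darker. Offset with the shutter speed: 1/30 → 1/15 → 1/8.

1/8s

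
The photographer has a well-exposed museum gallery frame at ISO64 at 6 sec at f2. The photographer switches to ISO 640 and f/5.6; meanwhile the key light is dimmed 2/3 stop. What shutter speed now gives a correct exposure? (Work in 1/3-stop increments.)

8 s

Scene light: 2/3 stop darker.
ISO: 64 → 80 → 100 → 125 → 160 → 200 → 250 → 320 → 400 → 500 → 640 — 3 1/3 stops raised (brighter).
Aperture: f/2 → f/2.2 → f/2.5 → f/2.8 → f/3.2 → f/3.5 → f/4 → f/4.5 → f/5 → f/5.6 — 3 stops smaller aperture (darker).
Net so far: 1/3 stop darker. Shutter speed: 6 → 8.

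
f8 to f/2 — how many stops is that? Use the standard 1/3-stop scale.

f/8 → f/7.1 → f/6.3 → f/5.6 → f/5 → f/4.5 → f/4 → f/3.5 → f/3.2 → f/2.8 → f/2.5 → f/2.2 → f/2 — count the steps: 12 third-stops = 4 stops.

4 stops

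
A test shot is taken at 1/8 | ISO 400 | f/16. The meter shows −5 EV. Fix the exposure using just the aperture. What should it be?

f/2.8

Underexposed by 5 stops → need 5 stops brighter.
Aperture: f/16 → f/11 → f/8 → f/5.6 → f/4 → f/2.8.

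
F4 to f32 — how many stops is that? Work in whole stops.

6 stops

f/4 → f/5.6 → f/8 → f/11 → f/16 → f/22 → f/32 — count the steps: 6 stops.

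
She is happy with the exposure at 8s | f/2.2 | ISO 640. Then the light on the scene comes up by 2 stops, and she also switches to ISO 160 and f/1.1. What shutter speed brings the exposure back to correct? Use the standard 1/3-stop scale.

2 s

Scene light: 2 stops brighter.
ISO: 640 → 500 → 400 → 320 → 250 → 200 → 160 — 2 stops lower (darker).
Aperture: f/2.2 → f/2 → f/1.8 → f/1.6 → f/1.4 → f/1.2 → f/1.1 — 2 stops larger aperture (brighter).
Net so far: 2 stops brighter. Shutter speed: 8 → 6 → 5 → 4 → 3.2 → 2.5 → 2.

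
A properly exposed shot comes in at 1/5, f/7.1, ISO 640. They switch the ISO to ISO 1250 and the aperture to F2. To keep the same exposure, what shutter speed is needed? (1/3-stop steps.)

ISO: 640 → 800 → 1000 → 1250 — 1 stop higher (brighter).
Aperture: f/7.1 → f/6.3 → f/5.6 → f/5 → f/4.5 → f/4 → f/3.5 → f/3.2 → f/2.8 → f/2.5 → f/2.2 → f/2 — 3 2/3 stops wider (brighter).
Net change so far: 4 2/3 stops brighter. Offset with the shutter speed: 1/5 → 1/6 → 1/8 → 1/10 → 1/13 → 1/15 → 1/20 → 1/25 → 1/30 → 1/40 → 1/50 → 1/60 → 1/80 → 1/100 → 1/125.

1/125s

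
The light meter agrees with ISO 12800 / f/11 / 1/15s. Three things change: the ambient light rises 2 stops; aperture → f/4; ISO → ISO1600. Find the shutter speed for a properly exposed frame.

Scene light: 2 stops brighter.
Aperture: f/11 → f/8 → f/5.6 → f/4 — 3 stops larger aperture (brighter).
ISO: 12800 → 6400 → 3200 → 1600 — 3 stops lower (darker).
Net so far: 2 stops brighter. Shutter speed: 1/15 → 1/30 → 1/60.

1/60s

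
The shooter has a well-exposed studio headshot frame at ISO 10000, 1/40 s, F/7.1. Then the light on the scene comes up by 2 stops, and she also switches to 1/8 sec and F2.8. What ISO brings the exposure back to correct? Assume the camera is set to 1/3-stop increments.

Scene light: 2 stops brighter.
Shutter speed: 1/40 → 1/30 → 1/25 → 1/20 → 1/15 → 1/13 → 1/10 → 1/8 — 2 1/3 stops longer (brighter).
Aperture: f/7.1 → f/6.3 → f/5.6 → f/5 → f/4.5 → f/4 → f/3.5 → f/3.2 → f/2.8 — 2 2/3 stops wider (brighter).
Net so far: 7 stops brighter. ISO: 10000 → 8000 → 6400 → 5000 → 4000 → 3200 → 2500 → 2000 → 1600 → 1250 → 1000 → 800 → 640 → 500 → 400 → 320 → 250 → 200 → 160 → 125 → 100 → 80.

ISO 80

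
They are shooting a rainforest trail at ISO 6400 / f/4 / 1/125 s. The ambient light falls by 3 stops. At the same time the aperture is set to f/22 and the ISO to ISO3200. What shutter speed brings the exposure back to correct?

4 s

Scene light: 3 stops darker.
Aperture: f/4 → f/5.6 → f/8 → f/11 → f/16 → f/22 — 5 stops stopped down (darker).
ISO: 6400 → 3200 — 1 stop lower (darker).
Net so far: 9 stops darker. Shutter speed: 1/125 → 1/60 → 1/30 → 1/15 → 1/8 → 1/4 → 1/2 → 1 → 2 → 4.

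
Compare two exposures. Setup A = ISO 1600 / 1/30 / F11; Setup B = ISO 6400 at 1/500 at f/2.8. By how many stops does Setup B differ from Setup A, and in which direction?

Aperture: f/11 → f/8 → f/5.6 → f/4 → f/2.8 — 4 stops opened up (brighter).
Shutter speed: 1/30 → 1/60 → 1/125 → 1/250 → 1/500 — 4 stops faster (darker).
ISO: 1600 → 3200 → 6400 — 2 stops raised (brighter).
Net: +4 −4 +2 = +2 stops.

2 stops brighter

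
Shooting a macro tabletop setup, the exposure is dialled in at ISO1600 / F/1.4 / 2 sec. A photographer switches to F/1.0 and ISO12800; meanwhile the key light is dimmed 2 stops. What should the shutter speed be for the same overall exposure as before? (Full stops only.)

1/2s

Scene light: 2 stops darker.
Aperture: f/1.4 → f/1.0 — 1 stop wider (brighter).
ISO: 1600 → 3200 → 6400 → 12800 — 3 stops raised (brighter).
Net so far: 2 stops brighter. Shutter speed: 2 → 1 → 1/2.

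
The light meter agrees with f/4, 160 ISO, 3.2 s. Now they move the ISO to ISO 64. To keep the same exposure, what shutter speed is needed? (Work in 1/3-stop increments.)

8 s

ISO: 160 → 125 → 100 → 80 → 64 — 1 1/3 stops lower (darker).
Need 1 1/3 stops brighter from the shutter speed: 3.2 → 4 → 5 → 6 → 8.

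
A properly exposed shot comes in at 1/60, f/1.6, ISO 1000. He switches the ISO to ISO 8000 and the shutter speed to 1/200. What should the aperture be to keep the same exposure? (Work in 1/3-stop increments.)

f/2.5

ISO: 1000 → 1250 → 1600 → 2000 → 2500 → 3200 → 4000 → 5000 → 6400 → 8000 — 3 stops raised (brighter).
Shutter speed: 1/60 → 1/80 → 1/100 → 1/125 → 1/160 → 1/200 — 1 2/3 stops faster (darker).
Net change so far: 1 1/3 stops brighter. Offset with the aperture: f/1.6 → f/1.8 → f/2 → f/2.2 → f/2.5.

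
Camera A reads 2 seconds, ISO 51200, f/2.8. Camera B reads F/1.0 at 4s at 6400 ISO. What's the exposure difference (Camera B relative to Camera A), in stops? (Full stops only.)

Aperture: f/2.8 → f/2 → f/1.4 → f/1.0 — 3 stops larger aperture (brighter).
Shutter speed: 2 → 4 — 1 stop longer (brighter).
ISO: 51200 → 25600 → 12800 → 6400 — 3 stops lower (darker).
Net: +3 +1 −3 = +1 stop.

1 stop brighter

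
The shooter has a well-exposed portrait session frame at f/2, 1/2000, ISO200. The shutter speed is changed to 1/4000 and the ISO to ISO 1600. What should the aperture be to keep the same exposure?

Shutter speed: 1/2000 → 1/4000 — 1 stop faster (darker).
ISO: 200 → 400 → 800 → 1600 — 3 stops higher (brighter).
Net change so far: 2 stops brighter. Offset with the aperture: f/2 → f/2.8 → f/4.

f/4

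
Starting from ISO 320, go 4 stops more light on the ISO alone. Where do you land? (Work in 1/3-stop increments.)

ISO 5000

ISO: 320 → 400 → 500 → 640 → 800 → 1000 → 1250 → 1600 → 2000 → 2500 → 3200 → 4000 → 5000 — 4 stops higher (brighter).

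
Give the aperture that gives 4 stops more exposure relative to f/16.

f/4

Aperture: f/16 → f/11 → f/8 → f/5.6 → f/4 — 4 stops wider (brighter).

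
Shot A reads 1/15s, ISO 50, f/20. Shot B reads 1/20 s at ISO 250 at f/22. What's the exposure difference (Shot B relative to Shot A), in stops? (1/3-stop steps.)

Aperture: f/20 → f/22 — 1/3 stop stopped down (darker).
Shutter speed: 1/15 → 1/20 — 1/3 stop shorter (darker).
ISO: 50 → 64 → 80 → 100 → 125 → 160 → 200 → 250 — 2 1/3 stops raised (brighter).
Net: −1/3 −1/3 +2 1/3 = +1 2/3 stops.

1 2/3 stops brighter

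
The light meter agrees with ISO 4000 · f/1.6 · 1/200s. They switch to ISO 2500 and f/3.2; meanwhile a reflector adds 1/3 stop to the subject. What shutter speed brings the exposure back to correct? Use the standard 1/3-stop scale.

1/40s

Scene light: 1/3 stop brighter.
ISO: 4000 → 3200 → 2500 — 2/3 stop dropped (darker).
Aperture: f/1.6 → f/1.8 → f/2 → f/2.2 → f/2.5 → f/2.8 → f/3.2 — 2 stops narrower (darker).
Net so far: 2 1/3 stops darker. Shutter speed: 1/200 → 1/160 → 1/125 → 1/100 → 1/80 → 1/60 → 1/50 → 1/40.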